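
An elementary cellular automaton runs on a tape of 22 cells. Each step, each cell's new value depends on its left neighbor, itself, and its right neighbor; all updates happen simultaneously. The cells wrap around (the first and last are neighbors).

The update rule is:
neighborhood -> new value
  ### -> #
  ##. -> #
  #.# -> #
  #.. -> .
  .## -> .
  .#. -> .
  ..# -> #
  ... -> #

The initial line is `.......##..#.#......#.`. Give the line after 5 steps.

#######.#.#.#..#####..
.#######.#.#..#.####.#
#.#######.#..#.#.####.
.#.#######..#.#.#.####
#.#.######.#.#.#.#.###

#.#.######.#.#.#.#.###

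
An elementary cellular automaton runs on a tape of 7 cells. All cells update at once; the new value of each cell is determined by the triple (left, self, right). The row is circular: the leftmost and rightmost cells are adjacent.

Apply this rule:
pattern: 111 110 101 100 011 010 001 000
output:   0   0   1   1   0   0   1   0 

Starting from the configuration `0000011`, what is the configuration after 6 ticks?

1000100
0101011
1010100
0101011  (repeats tick 2; period 2)
tick 6: 0101011

0101011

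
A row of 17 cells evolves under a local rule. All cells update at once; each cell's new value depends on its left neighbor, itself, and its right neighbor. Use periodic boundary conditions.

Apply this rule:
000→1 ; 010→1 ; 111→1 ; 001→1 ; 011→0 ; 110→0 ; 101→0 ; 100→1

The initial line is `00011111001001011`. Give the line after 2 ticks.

01000100011110111

tick 1: 11101110111111000
tick 2: 01000100011110111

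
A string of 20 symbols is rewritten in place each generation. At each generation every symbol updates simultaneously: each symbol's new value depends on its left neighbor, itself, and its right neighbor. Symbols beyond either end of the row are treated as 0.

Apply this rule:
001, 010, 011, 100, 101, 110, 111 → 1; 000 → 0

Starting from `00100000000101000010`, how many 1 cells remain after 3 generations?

01110000001111100111
11111000011111111111
11111100111111111111
count of 1: 18

18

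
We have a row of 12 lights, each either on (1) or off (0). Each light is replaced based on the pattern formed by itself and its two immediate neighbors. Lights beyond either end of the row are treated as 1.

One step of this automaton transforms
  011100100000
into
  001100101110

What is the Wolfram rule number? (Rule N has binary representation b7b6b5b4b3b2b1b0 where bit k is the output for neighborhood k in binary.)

197

position 2: 111 → 1  (bit 7 = 1)
position 3: 110 → 1  (bit 6 = 1)
position 0: 101 → 0  (bit 5 = 0)
position 4: 100 → 0  (bit 4 = 0)
position 1: 011 → 0  (bit 3 = 0)
position 6: 010 → 1  (bit 2 = 1)
position 5: 001 → 0  (bit 1 = 0)
position 8: 000 → 1  (bit 0 = 1)
bits b7..b0 = 11000101 = 197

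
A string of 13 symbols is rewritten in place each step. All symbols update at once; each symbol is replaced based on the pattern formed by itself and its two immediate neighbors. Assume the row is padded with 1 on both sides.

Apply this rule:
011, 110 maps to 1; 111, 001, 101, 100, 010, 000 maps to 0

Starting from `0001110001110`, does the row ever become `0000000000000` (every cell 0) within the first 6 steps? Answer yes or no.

yes

step 1: 0001010001010
step 2: 0000000000000
all cells are 0 at step 2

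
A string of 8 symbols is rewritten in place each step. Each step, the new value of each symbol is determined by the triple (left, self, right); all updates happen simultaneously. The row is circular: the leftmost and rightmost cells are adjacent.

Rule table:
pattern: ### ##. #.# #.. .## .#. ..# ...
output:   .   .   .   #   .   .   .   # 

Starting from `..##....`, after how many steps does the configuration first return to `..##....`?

16

#...####
.##.....
...#####
##......
..#####.
#......#
.#####..
......##
#####...
.....##.
####...#
....##..
###...##
...##...
##...###
..##....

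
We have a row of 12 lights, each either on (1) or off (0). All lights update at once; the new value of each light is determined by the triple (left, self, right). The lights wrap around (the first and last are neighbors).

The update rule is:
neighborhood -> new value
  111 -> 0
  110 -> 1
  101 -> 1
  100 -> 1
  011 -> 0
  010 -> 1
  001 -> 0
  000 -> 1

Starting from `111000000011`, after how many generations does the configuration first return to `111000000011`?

001111111000
100000001111
111111100000
000000111110
111110000011
000011111000
111000001111
001111100000
100000111111
111110000000
000011111110
111000000011

12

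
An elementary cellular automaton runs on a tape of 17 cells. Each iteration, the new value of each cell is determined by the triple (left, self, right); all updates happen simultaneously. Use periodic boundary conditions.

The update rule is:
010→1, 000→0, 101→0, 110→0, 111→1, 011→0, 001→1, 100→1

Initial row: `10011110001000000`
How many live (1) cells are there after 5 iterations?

iteration 1: 11101101011100001
iteration 2: 11000001001010010
iteration 3: 00100011111011110
iteration 4: 01110101110001101
iteration 5: 00100100101010001
count of 1: 6

6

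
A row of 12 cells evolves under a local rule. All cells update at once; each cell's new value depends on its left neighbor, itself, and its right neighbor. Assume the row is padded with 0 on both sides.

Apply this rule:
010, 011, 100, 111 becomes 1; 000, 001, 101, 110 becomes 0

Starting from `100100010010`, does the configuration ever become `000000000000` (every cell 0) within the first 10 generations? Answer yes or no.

no

generation 1: 110110011011
generation 2: 100101010010
generation 3: 110101011011
generation 4: 100101010010  (repeats generation 2; period 2)
generation 10: 100101010010
generation 10 is 100101010010, still not uniform 0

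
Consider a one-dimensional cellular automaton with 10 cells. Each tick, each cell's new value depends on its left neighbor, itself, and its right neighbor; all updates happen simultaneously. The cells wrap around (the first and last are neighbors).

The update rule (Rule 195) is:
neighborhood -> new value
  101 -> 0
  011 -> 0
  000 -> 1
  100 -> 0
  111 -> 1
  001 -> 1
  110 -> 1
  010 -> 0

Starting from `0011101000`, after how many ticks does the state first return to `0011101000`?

tick 1: 1101100011
tick 2: 1100101101
tick 3: 1101000100
tick 4: 0100011001
tick 5: 0001101010
tick 6: 1110100000
tick 7: 0110001111
tick 8: 0010110111
tick 9: 0100010011
tick 10: 0001100101
tick 11: 0110101000
tick 12: 1010000011
tick 13: 1000111101
tick 14: 1011011100
tick 15: 0001001101
tick 16: 0110010100
tick 17: 1010100001
tick 18: 1000001110
tick 19: 0011110110
tick 20: 1101110010
tick 21: 0100110100
tick 22: 1001010001
tick 23: 1010000110
tick 24: 0000111010
tick 25: 1111011000
tick 26: 0111001011
tick 27: 0011010001
tick 28: 0101000110
tick 29: 1000011010
tick 30: 0011101000

30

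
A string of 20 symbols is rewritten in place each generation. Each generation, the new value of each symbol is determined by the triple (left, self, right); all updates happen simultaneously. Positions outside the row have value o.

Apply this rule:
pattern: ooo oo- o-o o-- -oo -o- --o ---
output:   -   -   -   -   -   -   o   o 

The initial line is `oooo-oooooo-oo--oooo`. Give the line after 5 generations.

-----------------o--

generation 1: ---------------o----
generation 2: -oooooooooooooo--ooo
generation 3: ----------------o---
generation 4: -ooooooooooooooo--oo
generation 5: -----------------o--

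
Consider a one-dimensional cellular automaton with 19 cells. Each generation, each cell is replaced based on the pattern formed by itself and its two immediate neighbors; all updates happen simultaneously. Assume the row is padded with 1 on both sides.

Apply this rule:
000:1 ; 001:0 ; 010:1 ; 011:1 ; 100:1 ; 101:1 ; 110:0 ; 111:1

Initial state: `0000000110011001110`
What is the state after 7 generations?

0111111111101111111

generation 1: 1111110101010101101
generation 2: 1111101111111111011
generation 3: 1111011111111110111
generation 4: 1110111111111101111
generation 5: 1101111111111011111
generation 6: 1011111111110111111
generation 7: 0111111111101111111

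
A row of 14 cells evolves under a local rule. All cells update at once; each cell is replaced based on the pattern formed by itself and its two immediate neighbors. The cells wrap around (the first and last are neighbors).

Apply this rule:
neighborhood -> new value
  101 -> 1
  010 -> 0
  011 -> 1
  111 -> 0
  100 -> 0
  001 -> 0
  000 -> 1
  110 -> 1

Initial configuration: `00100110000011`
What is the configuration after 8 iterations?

10101001101100

00000110111011
01110111101111
11011100111001
01110100101001
11011000010000
11111011000110
10001111010111
10101001101100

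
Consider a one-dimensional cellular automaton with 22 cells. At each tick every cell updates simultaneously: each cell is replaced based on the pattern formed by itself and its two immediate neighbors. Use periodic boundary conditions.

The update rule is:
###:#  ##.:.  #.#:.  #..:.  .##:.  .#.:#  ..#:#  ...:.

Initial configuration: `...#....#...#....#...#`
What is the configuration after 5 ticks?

..##...##..##...##..##
.#....#...#....#...#..
##...##..##...##..##..
....#...#....#...#...#
...##..##...##..##..##

...##..##...##..##..##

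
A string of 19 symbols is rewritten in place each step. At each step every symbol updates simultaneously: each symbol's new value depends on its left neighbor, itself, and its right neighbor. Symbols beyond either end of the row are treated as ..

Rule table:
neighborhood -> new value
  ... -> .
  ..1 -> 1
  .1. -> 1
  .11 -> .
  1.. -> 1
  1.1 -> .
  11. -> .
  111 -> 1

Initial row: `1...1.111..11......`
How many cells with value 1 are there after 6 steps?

13

step 1: 11.11..1.11..1.....
step 2: .....111...1111....
step 3: ....1.1.1.1.11.1...
step 4: ...11.1.1.1....11..
step 5: ..1...1.1.11..1..1.
step 6: .111.11.1...1111111
count of 1: 13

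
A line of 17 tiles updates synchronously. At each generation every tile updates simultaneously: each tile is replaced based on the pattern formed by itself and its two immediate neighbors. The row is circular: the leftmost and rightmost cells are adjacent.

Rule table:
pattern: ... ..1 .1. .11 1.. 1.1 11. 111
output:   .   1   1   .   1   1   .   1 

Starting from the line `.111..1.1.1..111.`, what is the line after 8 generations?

1.1.111111111.1.1
.111.1111111.111.
1.1.1.11111.1.1.1
.11111.111.11111.
1.111.1.1.1.111.1
.1.1.1111111.1.1.
11111.11111.11111
1111.1.111.1.1111

1111.1.111.1.1111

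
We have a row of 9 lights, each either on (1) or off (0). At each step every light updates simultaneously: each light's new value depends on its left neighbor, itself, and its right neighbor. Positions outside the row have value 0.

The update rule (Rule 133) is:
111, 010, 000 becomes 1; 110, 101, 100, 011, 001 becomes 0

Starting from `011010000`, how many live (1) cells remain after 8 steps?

000010111
111010010
010010010
010010010  (fixed point — unchanged through step 8)
count of 1: 3

3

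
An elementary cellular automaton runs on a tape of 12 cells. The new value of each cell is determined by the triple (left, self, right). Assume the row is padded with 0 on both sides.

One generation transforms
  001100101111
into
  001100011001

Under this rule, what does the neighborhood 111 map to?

0

At position 9 the neighborhood is 111; the next row has 0 there.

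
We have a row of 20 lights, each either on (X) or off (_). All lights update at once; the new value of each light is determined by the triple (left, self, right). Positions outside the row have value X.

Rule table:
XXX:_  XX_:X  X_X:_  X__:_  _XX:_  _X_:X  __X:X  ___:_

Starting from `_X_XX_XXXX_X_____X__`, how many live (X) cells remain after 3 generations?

_X__X____X_X____XX_X
_X_XX___XX_X___X_X__
_X__X__X_X_X__XX_X_X
count of X: 9

9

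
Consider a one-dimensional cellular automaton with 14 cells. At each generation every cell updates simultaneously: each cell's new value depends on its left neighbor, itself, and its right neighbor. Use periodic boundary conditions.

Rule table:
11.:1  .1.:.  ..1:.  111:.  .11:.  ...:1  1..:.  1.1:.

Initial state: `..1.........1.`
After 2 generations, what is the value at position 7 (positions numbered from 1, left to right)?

1...1111111...
..1.......1.1.
position 7 holds .

.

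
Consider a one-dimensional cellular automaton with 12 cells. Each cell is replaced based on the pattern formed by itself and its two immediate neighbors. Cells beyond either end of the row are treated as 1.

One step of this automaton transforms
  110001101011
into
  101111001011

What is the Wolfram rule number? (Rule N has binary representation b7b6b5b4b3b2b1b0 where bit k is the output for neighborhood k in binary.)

position 0: 111 → 1  (bit 7 = 1)
position 1: 110 → 0  (bit 6 = 0)
position 7: 101 → 0  (bit 5 = 0)
position 2: 100 → 1  (bit 4 = 1)
position 5: 011 → 1  (bit 3 = 1)
position 8: 010 → 1  (bit 2 = 1)
position 4: 001 → 1  (bit 1 = 1)
position 3: 000 → 1  (bit 0 = 1)
bits b7..b0 = 10011111 = 159

159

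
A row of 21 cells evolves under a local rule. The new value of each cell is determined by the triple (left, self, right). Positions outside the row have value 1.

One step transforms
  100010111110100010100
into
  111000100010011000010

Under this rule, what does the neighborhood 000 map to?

At position 2 the neighborhood is 000; the next row has 1 there.

1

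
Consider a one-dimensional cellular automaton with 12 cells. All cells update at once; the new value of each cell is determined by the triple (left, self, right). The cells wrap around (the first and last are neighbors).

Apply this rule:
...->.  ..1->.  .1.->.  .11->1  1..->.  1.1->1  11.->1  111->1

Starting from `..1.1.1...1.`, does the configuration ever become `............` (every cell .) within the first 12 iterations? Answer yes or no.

yes

...1.1......
....1.......
............
all cells are . at iteration 3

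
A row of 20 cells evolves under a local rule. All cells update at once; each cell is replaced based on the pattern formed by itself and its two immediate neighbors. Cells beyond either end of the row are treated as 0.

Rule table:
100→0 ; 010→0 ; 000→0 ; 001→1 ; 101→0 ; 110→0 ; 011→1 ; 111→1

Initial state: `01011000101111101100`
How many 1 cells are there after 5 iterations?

6

10010001001111001000
00100010011110010000
01000100111100100000
10001001111001000000
00010011110010000000
count of 1: 6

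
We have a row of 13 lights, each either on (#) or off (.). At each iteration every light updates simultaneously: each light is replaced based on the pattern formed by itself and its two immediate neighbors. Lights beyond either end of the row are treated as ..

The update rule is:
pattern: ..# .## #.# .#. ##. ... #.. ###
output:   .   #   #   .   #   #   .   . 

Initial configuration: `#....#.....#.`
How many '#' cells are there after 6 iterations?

iteration 1: ..##...###...
iteration 2: #.##.#.#.#.##
iteration 3: .####.#.#.###
iteration 4: .#..##.#.##.#
iteration 5: ....###.####.
iteration 6: ###.#.###..#.
count of #: 8

8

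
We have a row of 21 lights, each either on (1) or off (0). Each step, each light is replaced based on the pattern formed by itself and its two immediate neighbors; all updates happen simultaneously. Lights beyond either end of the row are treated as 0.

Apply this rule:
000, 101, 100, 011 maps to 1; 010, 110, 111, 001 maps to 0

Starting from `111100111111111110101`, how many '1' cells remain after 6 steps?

100010100000000001010
011001011111111100101
010100110000000010010
001010101111111001001
100101011000000100100
010010110111110010011
count of 1: 12

12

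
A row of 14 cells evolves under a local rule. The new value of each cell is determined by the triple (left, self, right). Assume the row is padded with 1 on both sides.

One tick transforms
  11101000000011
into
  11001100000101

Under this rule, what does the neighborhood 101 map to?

At position 3 the neighborhood is 101; the next row has 0 there.

0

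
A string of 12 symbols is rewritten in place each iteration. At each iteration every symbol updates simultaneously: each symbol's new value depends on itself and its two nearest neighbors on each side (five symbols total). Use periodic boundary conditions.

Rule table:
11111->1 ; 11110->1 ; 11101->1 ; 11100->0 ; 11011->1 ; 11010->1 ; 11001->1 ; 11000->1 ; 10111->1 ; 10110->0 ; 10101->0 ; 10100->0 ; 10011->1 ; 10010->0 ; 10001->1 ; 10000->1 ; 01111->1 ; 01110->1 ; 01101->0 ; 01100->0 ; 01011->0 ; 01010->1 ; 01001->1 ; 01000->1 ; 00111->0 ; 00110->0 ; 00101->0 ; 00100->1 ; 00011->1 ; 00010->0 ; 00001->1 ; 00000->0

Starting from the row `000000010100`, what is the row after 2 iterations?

iteration 1: 000001001011
iteration 2: 110101100000

110101100000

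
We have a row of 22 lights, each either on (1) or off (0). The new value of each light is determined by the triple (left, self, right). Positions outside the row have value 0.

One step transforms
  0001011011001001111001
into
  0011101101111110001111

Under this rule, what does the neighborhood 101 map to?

At position 4 the neighborhood is 101; the next row has 1 there.

1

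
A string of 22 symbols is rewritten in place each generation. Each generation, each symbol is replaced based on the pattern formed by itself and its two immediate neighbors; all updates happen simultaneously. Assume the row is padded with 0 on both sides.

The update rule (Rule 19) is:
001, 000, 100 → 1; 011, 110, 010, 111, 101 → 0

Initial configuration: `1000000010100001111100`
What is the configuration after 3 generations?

0111111100011110000011
1000000011100001111100
0111111100011110000011

0111111100011110000011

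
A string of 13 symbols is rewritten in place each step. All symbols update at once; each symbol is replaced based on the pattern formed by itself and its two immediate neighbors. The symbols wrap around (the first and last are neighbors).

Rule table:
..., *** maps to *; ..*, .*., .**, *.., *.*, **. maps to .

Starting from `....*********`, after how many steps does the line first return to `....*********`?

step 1: .**..*******.
step 2: ......*****..
step 3: *****..***..*
step 4: ****....*....
step 5: .**..**...**.
step 6: ........*....
step 7: *******...***
step 8: ******..*..**
step 9: *****.......*
step 10: ****..*****..
step 11: .**....***...
step 12: ....**..*..**
step 13: .**..........
step 14: ....*********

14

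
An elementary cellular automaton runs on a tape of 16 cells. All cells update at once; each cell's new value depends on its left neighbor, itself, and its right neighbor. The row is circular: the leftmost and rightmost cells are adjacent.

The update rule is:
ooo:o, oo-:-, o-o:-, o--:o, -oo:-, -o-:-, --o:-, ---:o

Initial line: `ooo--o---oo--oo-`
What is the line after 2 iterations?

----o---oo--oooo

-o-o--oo---o----
----o---oo--oooo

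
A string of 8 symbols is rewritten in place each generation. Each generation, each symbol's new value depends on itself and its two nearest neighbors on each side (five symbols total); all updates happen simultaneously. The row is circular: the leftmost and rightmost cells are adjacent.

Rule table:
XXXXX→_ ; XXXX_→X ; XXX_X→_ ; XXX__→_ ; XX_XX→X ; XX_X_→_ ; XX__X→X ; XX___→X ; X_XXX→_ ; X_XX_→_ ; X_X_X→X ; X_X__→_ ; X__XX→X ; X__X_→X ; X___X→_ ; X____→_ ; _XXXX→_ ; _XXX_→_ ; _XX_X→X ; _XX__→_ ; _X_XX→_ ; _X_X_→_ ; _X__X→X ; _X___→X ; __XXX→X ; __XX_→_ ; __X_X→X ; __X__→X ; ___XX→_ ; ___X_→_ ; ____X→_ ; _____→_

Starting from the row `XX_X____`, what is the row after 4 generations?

_X__X___
_XXXXX__
_X__X_X_
XXXXX__X

XXXXX__X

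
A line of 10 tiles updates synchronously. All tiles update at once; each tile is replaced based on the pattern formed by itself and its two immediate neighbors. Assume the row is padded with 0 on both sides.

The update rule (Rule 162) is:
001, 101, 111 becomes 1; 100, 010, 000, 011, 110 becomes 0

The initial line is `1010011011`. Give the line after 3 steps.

0100100100
1001001000
0010010000

0010010000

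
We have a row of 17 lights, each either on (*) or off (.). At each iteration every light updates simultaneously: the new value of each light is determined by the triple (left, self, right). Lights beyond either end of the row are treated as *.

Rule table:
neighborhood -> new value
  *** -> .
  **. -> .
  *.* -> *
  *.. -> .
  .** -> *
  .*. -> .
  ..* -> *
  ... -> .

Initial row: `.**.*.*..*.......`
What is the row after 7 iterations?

iteration 1: **.*.*..*.......*
iteration 2: ..*.*..*.......**
iteration 3: .*.*..*.......**.
iteration 4: *.*..*.......**.*
iteration 5: .*..*.......**.**
iteration 6: *..*.......**.**.
iteration 7: ..*.......**.**.*

..*.......**.**.*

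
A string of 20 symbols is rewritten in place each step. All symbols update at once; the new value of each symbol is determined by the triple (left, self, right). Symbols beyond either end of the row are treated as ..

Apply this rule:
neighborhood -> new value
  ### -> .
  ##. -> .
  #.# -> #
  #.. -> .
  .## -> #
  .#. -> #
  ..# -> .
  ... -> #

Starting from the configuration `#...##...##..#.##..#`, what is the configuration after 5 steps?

###...##..#.#.#....#

#.#.#..#.#...###...#
#####..###.#.#...#.#
#......#..####.#.###
#.####.#..#...####..
###...##..#.#.#....#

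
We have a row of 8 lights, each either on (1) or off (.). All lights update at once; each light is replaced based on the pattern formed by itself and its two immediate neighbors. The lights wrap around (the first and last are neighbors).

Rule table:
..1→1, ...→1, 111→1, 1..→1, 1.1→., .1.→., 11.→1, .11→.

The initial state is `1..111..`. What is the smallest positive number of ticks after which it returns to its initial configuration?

.11.1111
..1..111
11.11.11
11..1..1
1111.11.
.111..1.
1.1111.1
1..111..

8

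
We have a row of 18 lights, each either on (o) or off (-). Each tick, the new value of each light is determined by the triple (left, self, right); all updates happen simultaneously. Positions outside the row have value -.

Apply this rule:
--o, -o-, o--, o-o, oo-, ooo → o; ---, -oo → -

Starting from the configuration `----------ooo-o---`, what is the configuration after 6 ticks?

----ooo-ooo-ooo-oo

tick 1: ---------o-ooooo--
tick 2: --------ooo-ooooo-
tick 3: -------o-ooo-ooooo
tick 4: ------ooo-ooo-oooo
tick 5: -----o-ooo-ooo-ooo
tick 6: ----ooo-ooo-ooo-oo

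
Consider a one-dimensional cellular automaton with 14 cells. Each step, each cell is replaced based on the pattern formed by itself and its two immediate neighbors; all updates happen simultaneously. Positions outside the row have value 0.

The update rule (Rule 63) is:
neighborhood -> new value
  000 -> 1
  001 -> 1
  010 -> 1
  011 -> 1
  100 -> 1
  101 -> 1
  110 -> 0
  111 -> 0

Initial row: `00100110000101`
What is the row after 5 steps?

11111101111111
10000011000000
11111110111111
10000001100000
11111111011111

11111111011111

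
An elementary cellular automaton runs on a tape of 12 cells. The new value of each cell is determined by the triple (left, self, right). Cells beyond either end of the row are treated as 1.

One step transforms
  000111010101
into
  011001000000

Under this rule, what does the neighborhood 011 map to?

0

At position 3 the neighborhood is 011; the next row has 0 there.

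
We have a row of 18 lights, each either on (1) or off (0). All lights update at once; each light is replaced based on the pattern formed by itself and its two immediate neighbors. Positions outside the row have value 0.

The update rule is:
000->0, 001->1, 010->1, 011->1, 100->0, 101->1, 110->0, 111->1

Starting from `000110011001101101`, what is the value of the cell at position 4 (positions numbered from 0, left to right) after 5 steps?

0

step 1: 001100110011011011
step 2: 011001100110110110
step 3: 110011001101101100
step 4: 100110011011011000
step 5: 101100110110110000
position 4 holds 0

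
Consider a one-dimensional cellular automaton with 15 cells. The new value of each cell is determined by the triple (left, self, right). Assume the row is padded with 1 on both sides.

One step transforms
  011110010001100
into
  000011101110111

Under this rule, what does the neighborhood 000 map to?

1

At position 9 the neighborhood is 000; the next row has 1 there.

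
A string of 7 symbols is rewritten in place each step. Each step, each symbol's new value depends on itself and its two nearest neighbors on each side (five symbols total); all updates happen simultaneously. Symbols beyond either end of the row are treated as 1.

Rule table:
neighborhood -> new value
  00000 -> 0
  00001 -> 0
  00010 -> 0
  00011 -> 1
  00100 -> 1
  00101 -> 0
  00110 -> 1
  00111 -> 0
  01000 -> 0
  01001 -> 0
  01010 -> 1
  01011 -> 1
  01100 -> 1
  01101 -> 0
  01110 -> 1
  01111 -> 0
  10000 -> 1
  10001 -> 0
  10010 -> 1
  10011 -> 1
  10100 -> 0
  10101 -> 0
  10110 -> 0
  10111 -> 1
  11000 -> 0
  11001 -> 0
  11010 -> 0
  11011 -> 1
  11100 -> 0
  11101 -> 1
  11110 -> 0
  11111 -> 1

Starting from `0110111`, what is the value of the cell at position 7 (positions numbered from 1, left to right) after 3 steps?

1001101
0011011
0110110
position 7 holds 0

0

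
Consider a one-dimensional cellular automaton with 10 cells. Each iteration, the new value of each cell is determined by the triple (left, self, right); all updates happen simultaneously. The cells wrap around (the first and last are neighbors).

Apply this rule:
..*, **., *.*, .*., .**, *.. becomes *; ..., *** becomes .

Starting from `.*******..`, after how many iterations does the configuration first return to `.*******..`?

4

**.....**.
***...****
..**.**...
.*******..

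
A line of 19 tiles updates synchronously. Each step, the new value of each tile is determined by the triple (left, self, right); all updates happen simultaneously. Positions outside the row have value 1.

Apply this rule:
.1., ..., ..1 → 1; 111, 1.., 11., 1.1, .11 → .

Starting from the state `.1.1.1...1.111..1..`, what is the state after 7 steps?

.1.1.1.111.....11.1
.1.1.1.....1111....
.1.1.1.1111.....111
.1.1.1......1111...
.1.1.1.11111.....11
.1.1.1.......1111..
.1.1.1.111111.....1

.1.1.1.111111.....1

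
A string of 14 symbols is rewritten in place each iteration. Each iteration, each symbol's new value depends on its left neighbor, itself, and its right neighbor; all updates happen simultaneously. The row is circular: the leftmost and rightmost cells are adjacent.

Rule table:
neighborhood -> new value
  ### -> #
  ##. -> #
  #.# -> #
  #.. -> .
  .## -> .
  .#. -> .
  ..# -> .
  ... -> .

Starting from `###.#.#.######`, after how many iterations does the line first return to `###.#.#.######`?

14

####.#.#.#####
#####.#.#.####
######.#.#.###
#######.#.#.##
########.#.#.#
#########.#.#.
.#########.#.#
#.#########.#.
.#.#########.#
#.#.#########.
.#.#.#########
#.#.#.########
##.#.#.#######
###.#.#.######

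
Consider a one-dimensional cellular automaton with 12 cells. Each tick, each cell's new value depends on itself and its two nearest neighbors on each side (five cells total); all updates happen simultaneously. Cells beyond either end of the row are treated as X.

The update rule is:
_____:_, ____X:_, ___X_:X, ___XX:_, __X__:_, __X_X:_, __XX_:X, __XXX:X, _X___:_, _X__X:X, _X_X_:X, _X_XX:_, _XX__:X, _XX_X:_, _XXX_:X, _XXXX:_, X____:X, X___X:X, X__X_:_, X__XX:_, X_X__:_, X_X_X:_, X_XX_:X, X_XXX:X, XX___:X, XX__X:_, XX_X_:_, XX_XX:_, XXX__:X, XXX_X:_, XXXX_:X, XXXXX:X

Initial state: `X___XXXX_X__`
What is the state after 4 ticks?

XXX_X_X___X_
XX___X__XX__
XXXXX_X_XX__
XXXX____XX__

XXXX____XX__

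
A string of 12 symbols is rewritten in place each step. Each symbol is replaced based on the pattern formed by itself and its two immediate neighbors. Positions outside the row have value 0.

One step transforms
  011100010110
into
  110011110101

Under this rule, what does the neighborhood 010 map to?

At position 7 the neighborhood is 010; the next row has 1 there.

1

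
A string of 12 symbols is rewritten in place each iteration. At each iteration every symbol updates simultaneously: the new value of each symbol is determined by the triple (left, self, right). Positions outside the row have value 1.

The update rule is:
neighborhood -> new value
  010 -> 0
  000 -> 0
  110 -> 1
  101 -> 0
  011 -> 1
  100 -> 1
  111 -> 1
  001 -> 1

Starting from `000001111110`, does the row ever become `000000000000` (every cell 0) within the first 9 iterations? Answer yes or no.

no

100011111110
110111111110
110111111110  (fixed point — unchanged through iteration 9)
iteration 9 is 110111111110, still not uniform 0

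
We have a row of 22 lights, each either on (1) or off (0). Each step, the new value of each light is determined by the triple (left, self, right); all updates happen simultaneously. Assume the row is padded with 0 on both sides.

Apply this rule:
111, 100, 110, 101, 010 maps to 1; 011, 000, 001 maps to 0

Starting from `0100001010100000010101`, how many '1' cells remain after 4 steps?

10

step 1: 0110001111110000011111
step 2: 0011000111111000001111
step 3: 0001100011111100000111
step 4: 0000110001111110000011
count of 1: 10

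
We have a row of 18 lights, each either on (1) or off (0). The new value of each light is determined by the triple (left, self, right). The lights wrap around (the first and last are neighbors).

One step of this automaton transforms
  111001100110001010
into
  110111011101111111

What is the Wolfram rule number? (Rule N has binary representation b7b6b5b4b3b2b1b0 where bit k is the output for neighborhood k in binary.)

191

position 1: 111 → 1  (bit 7 = 1)
position 2: 110 → 0  (bit 6 = 0)
position 15: 101 → 1  (bit 5 = 1)
position 3: 100 → 1  (bit 4 = 1)
position 0: 011 → 1  (bit 3 = 1)
position 14: 010 → 1  (bit 2 = 1)
position 4: 001 → 1  (bit 1 = 1)
position 12: 000 → 1  (bit 0 = 1)
bits b7..b0 = 10111111 = 191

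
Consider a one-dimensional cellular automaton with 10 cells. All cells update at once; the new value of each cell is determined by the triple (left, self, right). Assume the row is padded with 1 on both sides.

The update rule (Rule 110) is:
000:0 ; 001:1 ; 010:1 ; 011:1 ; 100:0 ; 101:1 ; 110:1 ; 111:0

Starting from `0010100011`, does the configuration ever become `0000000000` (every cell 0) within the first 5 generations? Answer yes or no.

no

generation 1: 0111100110
generation 2: 1100101111
generation 3: 0101111000
generation 4: 1111001001
generation 5: 0001011011
generation 5 is 0001011011, still not uniform 0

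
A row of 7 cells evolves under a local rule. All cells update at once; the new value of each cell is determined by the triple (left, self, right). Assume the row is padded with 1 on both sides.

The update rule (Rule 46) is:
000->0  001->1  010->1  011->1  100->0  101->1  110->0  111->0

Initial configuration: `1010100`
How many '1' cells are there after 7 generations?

generation 1: 0111101
generation 2: 1100011
generation 3: 0000110
generation 4: 0001101
generation 5: 0011011
generation 6: 0110110
generation 7: 1101101
count of 1: 5

5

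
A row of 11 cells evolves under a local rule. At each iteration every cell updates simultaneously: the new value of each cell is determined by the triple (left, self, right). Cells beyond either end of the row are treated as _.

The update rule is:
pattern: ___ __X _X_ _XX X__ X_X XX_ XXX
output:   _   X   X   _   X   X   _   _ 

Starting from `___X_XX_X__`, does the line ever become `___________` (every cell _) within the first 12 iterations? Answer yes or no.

__XXX__XXX_
_X___XX___X
XXX_X__X_XX
___XXXXXX__
__X______X_
_XXX____XXX
X___X__X___
XX_XXXXXX__
__X______X_  (repeats iteration 5; period 4)
iteration 12: XX_XXXXXX__
iteration 12 is XX_XXXXXX__, still not uniform _

no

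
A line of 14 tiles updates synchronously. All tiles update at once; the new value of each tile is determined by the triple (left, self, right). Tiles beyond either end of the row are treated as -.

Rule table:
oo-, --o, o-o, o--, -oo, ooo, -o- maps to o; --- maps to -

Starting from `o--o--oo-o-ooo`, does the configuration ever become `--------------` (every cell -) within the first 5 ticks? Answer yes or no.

tick 1: oooooooooooooo
tick 2: oooooooooooooo  (fixed point — unchanged through tick 5)
tick 5 is oooooooooooooo, still not uniform -

no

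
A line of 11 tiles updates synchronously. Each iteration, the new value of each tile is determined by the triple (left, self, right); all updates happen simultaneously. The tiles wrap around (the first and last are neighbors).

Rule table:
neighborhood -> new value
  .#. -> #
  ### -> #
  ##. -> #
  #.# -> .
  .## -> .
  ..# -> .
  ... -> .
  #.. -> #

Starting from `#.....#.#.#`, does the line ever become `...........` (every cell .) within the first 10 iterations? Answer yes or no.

no

##....#.#..
.##...#.##.
..##..#..##
#..##.##..#
##..#..##..
.##.##..##.
..#..##..##
#.##..##..#
#..##..##..
##..##..##.
iteration 10 is ##..##..##., still not uniform .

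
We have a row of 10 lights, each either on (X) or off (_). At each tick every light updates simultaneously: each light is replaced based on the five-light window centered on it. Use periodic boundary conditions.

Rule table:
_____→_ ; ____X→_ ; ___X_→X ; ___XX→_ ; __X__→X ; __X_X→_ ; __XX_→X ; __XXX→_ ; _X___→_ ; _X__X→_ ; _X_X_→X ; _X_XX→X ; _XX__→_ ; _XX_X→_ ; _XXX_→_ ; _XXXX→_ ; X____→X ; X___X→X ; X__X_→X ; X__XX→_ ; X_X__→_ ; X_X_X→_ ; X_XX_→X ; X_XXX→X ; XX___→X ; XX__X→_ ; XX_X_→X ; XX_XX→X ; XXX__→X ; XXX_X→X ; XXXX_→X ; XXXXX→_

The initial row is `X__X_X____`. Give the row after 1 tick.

X_X_X__X_X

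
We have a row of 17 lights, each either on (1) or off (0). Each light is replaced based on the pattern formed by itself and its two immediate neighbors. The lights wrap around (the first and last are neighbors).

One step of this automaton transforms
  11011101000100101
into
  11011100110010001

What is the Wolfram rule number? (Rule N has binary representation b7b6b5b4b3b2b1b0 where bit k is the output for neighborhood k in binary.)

217

position 0: 111 → 1  (bit 7 = 1)
position 1: 110 → 1  (bit 6 = 1)
position 2: 101 → 0  (bit 5 = 0)
position 8: 100 → 1  (bit 4 = 1)
position 3: 011 → 1  (bit 3 = 1)
position 7: 010 → 0  (bit 2 = 0)
position 10: 001 → 0  (bit 1 = 0)
position 9: 000 → 1  (bit 0 = 1)
bits b7..b0 = 11011001 = 217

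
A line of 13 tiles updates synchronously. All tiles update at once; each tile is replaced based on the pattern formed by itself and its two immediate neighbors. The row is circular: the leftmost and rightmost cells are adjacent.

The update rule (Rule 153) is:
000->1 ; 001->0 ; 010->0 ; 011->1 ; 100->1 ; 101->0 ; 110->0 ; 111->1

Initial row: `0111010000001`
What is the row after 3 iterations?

0001001110010

0110001111100
0101101111011
0001001110010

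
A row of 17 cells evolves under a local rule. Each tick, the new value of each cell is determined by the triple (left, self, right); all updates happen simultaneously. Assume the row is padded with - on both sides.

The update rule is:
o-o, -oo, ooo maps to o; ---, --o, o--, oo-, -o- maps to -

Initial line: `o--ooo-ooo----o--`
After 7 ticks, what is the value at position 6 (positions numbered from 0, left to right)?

---oo-ooo--------
---o-ooo---------
----ooo----------
----oo-----------
----o------------
-----------------
-----------------
position 6 holds -

-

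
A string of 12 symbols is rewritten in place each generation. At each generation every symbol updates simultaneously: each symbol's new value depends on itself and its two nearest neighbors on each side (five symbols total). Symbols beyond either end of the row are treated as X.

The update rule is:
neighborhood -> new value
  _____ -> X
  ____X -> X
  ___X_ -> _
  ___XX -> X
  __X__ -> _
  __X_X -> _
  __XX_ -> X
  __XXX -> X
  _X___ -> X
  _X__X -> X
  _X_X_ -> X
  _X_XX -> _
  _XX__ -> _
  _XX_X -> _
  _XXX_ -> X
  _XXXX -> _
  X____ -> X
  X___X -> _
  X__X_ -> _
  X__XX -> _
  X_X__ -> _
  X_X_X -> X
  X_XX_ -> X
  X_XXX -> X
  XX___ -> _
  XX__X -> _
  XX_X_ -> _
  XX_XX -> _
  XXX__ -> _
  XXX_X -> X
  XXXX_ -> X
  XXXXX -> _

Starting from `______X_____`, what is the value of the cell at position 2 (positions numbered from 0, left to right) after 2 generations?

generation 1: _XXXX__XXXXX
generation 2: _X_X___X____
position 2 holds _

_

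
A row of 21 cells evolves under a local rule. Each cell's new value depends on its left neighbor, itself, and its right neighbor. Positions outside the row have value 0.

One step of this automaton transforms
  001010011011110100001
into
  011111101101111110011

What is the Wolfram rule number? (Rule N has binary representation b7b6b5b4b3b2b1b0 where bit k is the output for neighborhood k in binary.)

position 11: 111 → 1  (bit 7 = 1)
position 8: 110 → 1  (bit 6 = 1)
position 3: 101 → 1  (bit 5 = 1)
position 5: 100 → 1  (bit 4 = 1)
position 7: 011 → 0  (bit 3 = 0)
position 2: 010 → 1  (bit 2 = 1)
position 1: 001 → 1  (bit 1 = 1)
position 0: 000 → 0  (bit 0 = 0)
bits b7..b0 = 11110110 = 246

246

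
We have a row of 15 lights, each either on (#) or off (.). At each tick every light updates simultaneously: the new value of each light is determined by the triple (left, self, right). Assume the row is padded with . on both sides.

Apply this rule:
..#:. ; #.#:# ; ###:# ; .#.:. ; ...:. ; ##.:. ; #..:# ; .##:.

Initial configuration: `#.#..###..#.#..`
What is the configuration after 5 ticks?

.....#.#..#.#..

.#.#..#.#..#.#.
..#.#..#.#..#.#
...#.#..#.#..#.
....#.#..#.#..#
.....#.#..#.#..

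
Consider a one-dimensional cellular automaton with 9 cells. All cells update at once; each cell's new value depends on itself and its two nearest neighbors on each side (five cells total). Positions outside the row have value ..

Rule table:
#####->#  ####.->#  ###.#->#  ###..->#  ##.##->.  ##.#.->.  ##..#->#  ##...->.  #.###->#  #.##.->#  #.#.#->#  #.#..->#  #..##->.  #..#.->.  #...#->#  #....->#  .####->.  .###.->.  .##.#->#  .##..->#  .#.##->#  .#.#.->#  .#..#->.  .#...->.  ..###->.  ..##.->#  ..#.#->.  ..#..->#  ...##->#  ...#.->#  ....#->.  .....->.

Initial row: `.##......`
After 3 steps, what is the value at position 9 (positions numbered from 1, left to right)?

###.#....
..#.#.#..
.#.####.#
position 9 holds #

#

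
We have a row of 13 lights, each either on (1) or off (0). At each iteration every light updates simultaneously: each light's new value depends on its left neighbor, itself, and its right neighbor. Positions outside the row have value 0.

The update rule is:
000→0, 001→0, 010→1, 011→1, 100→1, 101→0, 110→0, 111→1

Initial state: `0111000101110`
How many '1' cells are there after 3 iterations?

7

iteration 1: 0110100101101
iteration 2: 0100110101001
iteration 3: 0110100101101
count of 1: 7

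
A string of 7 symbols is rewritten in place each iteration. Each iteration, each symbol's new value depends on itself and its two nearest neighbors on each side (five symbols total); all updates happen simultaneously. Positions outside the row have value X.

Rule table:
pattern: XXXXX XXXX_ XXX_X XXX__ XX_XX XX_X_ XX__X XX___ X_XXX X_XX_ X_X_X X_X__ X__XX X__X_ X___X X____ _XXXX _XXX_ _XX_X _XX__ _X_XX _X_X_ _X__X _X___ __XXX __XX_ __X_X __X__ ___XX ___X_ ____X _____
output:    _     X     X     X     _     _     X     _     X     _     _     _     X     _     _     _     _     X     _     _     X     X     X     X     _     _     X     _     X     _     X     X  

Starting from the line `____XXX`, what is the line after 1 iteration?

__XX___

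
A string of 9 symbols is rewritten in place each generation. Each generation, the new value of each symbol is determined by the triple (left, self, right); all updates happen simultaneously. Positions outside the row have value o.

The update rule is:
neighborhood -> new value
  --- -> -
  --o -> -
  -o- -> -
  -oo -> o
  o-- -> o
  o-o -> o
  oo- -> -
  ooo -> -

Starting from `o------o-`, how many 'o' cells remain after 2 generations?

generation 1: -o------o
generation 2: o-o-----o
count of o: 3

3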